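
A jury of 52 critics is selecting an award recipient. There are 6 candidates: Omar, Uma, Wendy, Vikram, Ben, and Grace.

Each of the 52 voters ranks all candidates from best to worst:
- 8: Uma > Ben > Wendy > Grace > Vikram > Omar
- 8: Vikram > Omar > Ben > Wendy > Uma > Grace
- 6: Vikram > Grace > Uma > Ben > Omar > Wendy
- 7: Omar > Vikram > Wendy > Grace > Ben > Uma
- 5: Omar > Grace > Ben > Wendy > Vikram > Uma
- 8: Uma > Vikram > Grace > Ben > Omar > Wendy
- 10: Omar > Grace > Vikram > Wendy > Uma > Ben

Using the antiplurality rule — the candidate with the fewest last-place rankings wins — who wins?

Vikram

Last-place votes: Omar 8, Uma 12, Wendy 14, Vikram 0, Ben 10, Grace 8.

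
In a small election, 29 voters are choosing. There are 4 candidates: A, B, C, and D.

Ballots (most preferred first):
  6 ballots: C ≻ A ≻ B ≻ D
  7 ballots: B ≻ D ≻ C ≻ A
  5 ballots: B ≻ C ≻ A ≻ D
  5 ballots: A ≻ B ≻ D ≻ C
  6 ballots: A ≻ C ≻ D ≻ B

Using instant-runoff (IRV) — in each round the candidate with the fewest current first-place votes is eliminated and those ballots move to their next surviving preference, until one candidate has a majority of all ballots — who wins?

A

Round 1: A 11, B 12, C 6, D 0. D eliminated.
Round 2: A 11, B 12, C 6. C eliminated.
Round 3: A 17, B 12. A has a majority (≥15).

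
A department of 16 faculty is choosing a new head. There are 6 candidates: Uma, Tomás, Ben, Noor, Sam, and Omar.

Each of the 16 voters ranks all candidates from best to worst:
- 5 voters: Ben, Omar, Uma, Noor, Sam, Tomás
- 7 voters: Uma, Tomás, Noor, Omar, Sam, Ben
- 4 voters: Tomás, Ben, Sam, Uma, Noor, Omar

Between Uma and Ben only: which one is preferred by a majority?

Ben

Uma is ranked above Ben on 7 ballots; Ben above Uma on 9.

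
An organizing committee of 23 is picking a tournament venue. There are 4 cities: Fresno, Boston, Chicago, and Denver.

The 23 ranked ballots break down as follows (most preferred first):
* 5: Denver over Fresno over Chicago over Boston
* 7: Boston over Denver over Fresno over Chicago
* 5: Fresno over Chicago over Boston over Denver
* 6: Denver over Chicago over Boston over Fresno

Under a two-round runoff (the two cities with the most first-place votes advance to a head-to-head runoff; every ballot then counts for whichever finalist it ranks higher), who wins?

Round 1 first-place votes: Fresno 5, Boston 7, Chicago 0, Denver 11. Denver and Boston advance.
Runoff: Denver is ranked above Boston on 11 ballots, Boston above Denver on 12.

Boston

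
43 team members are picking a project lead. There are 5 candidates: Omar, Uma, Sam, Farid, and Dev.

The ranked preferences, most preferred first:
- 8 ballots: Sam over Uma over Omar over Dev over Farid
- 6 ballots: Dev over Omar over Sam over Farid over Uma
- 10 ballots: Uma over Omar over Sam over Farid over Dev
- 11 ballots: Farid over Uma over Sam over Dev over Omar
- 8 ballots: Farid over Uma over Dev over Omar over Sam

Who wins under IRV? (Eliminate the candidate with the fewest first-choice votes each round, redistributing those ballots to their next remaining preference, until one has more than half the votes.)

Round 1: Omar 0, Uma 10, Sam 8, Farid 19, Dev 6. Omar eliminated.
Round 2: Uma 10, Sam 8, Farid 19, Dev 6. Dev eliminated.
Round 3: Uma 10, Sam 14, Farid 19. Uma eliminated.
Round 4: Sam 24, Farid 19. Sam has a majority (≥22).

Sam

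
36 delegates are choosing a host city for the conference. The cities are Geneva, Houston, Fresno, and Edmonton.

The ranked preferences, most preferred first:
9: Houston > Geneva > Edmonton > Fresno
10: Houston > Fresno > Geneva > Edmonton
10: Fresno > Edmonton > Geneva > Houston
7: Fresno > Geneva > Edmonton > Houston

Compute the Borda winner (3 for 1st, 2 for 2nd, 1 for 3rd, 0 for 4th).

Fresno

Geneva: 9×2 + 10×1 + 10×1 + 7×2 = 52
Houston: 9×3 + 10×3 + 10×0 + 7×0 = 57
Fresno: 9×0 + 10×2 + 10×3 + 7×3 = 71
Edmonton: 9×1 + 10×0 + 10×2 + 7×1 = 36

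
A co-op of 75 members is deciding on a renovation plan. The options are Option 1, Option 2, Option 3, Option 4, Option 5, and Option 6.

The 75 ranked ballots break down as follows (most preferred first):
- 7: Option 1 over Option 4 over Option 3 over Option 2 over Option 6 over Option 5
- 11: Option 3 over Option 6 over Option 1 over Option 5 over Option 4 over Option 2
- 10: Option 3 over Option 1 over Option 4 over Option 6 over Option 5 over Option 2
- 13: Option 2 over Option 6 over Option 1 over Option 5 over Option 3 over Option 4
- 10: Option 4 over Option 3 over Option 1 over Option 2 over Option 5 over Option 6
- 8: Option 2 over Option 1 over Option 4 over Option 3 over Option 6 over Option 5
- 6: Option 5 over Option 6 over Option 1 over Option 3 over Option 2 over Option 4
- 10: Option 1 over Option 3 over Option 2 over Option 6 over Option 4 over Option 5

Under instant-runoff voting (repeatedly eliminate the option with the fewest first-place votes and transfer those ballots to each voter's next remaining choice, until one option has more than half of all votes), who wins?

Option 1

Round 1: Option 1 17, Option 2 21, Option 3 21, Option 4 10, Option 5 6, Option 6 0. Option 6 eliminated.
Round 2: Option 1 17, Option 2 21, Option 3 21, Option 4 10, Option 5 6. Option 5 eliminated.
Round 3: Option 1 23, Option 2 21, Option 3 21, Option 4 10. Option 4 eliminated.
Round 4: Option 1 23, Option 2 21, Option 3 31. Option 2 eliminated.
Round 5: Option 1 44, Option 3 31. Option 1 has a majority (≥38).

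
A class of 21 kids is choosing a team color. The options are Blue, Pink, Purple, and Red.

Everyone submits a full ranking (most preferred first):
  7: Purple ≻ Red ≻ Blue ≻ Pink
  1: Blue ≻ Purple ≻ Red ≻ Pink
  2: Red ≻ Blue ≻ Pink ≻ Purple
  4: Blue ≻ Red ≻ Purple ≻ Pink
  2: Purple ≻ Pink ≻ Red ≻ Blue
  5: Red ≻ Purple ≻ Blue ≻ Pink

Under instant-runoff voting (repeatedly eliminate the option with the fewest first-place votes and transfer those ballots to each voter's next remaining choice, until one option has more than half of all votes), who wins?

Round 1: Blue 5, Pink 0, Purple 9, Red 7. Pink eliminated.
Round 2: Blue 5, Purple 9, Red 7. Blue eliminated.
Round 3: Purple 10, Red 11. Red has a majority (≥11).

Red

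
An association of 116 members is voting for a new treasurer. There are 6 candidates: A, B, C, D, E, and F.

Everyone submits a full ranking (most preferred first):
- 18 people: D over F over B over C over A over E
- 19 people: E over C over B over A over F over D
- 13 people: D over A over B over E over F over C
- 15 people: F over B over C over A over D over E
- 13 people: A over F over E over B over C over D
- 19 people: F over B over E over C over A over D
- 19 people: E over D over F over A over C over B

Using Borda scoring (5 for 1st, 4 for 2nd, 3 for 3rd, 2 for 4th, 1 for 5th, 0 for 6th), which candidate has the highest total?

A: 18×1 + 19×2 + 13×4 + 15×2 + 13×5 + 19×1 + 19×2 = 260
B: 18×3 + 19×3 + 13×3 + 15×4 + 13×2 + 19×4 + 19×0 = 312
C: 18×2 + 19×4 + 13×0 + 15×3 + 13×1 + 19×2 + 19×1 = 227
D: 18×5 + 19×0 + 13×5 + 15×1 + 13×0 + 19×0 + 19×4 = 246
E: 18×0 + 19×5 + 13×2 + 15×0 + 13×3 + 19×3 + 19×5 = 312
F: 18×4 + 19×1 + 13×1 + 15×5 + 13×4 + 19×5 + 19×3 = 383

F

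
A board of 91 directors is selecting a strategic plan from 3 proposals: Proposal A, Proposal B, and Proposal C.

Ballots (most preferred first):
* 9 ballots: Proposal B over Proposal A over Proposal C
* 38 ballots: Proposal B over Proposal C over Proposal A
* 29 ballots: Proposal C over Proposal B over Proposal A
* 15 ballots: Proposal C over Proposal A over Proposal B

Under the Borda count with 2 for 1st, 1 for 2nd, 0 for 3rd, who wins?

Proposal C

Proposal A: 9×1 + 38×0 + 29×0 + 15×1 = 24
Proposal B: 9×2 + 38×2 + 29×1 + 15×0 = 123
Proposal C: 9×0 + 38×1 + 29×2 + 15×2 = 126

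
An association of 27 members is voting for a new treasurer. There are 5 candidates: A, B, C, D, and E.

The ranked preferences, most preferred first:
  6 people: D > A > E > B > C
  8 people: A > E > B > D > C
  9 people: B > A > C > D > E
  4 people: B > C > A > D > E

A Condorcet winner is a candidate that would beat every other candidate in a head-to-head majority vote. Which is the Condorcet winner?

A

A vs B: 14–13
A vs C: 23–4
A vs D: 21–6
A vs E: 27–0
A beats every other candidate.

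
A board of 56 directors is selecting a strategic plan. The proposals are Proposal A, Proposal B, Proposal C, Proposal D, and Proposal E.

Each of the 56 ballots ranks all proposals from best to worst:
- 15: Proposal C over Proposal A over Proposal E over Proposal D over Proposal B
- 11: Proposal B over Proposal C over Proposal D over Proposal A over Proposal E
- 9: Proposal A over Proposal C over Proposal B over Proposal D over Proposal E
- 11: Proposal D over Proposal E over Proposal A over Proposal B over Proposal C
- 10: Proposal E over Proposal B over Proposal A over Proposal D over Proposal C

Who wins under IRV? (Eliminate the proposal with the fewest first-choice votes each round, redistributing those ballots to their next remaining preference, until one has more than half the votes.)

Round 1: Proposal A 9, Proposal B 11, Proposal C 15, Proposal D 11, Proposal E 10. Proposal A eliminated.
Round 2: Proposal B 11, Proposal C 24, Proposal D 11, Proposal E 10. Proposal E eliminated.
Round 3: Proposal B 21, Proposal C 24, Proposal D 11. Proposal D eliminated.
Round 4: Proposal B 32, Proposal C 24. Proposal B has a majority (≥29).

Proposal B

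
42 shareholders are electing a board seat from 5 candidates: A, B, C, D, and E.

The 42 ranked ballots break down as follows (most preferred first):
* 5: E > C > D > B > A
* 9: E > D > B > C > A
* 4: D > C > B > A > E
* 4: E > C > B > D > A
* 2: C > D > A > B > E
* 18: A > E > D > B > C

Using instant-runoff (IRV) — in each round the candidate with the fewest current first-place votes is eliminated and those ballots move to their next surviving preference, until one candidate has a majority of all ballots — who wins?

A

Round 1: A 18, B 0, C 2, D 4, E 18. B eliminated.
Round 2: A 18, C 2, D 4, E 18. C eliminated.
Round 3: A 18, D 6, E 18. D eliminated.
Round 4: A 24, E 18. A has a majority (≥22).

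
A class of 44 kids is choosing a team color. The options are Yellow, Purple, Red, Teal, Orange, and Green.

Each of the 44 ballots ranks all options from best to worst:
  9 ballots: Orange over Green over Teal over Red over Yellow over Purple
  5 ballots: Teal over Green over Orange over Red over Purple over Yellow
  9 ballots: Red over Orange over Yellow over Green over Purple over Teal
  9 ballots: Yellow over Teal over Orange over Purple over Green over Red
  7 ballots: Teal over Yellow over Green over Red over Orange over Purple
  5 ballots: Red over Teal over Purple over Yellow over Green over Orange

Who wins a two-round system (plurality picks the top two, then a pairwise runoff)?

Round 1 first-place votes: Yellow 9, Purple 0, Red 14, Teal 12, Orange 9, Green 0. Red and Teal advance.
Runoff: Red is ranked above Teal on 14 ballots, Teal above Red on 30.

Teal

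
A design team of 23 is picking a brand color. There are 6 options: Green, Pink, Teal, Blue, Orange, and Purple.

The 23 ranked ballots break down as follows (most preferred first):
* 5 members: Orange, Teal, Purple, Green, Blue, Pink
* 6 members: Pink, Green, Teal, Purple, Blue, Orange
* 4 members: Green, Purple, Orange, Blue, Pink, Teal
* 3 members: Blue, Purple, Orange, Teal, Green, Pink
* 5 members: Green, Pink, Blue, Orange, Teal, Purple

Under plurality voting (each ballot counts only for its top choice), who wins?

First-place votes: Green 9, Pink 6, Teal 0, Blue 3, Orange 5, Purple 0.

Green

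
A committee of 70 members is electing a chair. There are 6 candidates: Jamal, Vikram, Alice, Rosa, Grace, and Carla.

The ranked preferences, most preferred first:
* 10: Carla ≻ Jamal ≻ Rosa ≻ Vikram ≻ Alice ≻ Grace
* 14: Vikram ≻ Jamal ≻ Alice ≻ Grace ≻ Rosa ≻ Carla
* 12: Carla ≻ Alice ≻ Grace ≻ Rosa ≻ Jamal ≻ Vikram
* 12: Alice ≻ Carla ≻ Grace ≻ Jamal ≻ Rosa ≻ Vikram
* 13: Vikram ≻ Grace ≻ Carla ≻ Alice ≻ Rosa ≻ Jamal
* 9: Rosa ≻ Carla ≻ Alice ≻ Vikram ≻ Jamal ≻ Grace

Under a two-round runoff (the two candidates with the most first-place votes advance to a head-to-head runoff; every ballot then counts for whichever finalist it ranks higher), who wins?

Carla

Round 1 first-place votes: Jamal 0, Vikram 27, Alice 12, Rosa 9, Grace 0, Carla 22. Vikram and Carla advance.
Runoff: Vikram is ranked above Carla on 27 ballots, Carla above Vikram on 43.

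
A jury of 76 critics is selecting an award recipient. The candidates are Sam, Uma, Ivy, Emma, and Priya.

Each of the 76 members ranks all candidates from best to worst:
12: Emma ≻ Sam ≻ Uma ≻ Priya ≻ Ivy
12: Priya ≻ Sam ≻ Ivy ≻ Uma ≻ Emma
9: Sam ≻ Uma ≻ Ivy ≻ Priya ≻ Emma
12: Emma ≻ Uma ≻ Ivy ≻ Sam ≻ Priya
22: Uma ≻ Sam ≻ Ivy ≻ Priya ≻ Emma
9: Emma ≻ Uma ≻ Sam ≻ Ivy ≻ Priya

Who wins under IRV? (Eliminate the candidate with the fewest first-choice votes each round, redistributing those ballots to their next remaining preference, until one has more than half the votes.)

Uma

Round 1: Sam 9, Uma 22, Ivy 0, Emma 33, Priya 12. Ivy eliminated.
Round 2: Sam 9, Uma 22, Emma 33, Priya 12. Sam eliminated.
Round 3: Uma 31, Emma 33, Priya 12. Priya eliminated.
Round 4: Uma 43, Emma 33. Uma has a majority (≥39).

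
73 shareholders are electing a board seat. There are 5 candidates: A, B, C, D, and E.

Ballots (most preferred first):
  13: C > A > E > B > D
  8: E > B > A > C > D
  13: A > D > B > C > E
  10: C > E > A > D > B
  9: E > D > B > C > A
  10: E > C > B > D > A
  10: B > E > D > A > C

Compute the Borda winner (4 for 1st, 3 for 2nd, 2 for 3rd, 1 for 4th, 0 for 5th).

E

A: 13×3 + 8×2 + 13×4 + 10×2 + 9×0 + 10×0 + 10×1 = 137
B: 13×1 + 8×3 + 13×2 + 10×0 + 9×2 + 10×2 + 10×4 = 141
C: 13×4 + 8×1 + 13×1 + 10×4 + 9×1 + 10×3 + 10×0 = 152
D: 13×0 + 8×0 + 13×3 + 10×1 + 9×3 + 10×1 + 10×2 = 106
E: 13×2 + 8×4 + 13×0 + 10×3 + 9×4 + 10×4 + 10×3 = 194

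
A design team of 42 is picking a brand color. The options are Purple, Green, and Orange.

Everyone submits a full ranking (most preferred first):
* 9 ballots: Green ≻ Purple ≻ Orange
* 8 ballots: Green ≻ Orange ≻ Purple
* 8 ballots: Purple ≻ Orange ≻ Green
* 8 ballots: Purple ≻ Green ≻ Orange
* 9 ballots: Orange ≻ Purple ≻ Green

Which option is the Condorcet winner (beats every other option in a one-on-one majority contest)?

Purple

Purple vs Green: 25–17
Purple vs Orange: 25–17
Purple beats every other option.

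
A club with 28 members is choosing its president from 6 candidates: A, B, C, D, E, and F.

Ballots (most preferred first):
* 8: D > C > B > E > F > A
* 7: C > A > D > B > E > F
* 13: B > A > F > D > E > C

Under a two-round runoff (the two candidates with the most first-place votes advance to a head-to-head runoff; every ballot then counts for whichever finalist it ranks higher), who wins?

Round 1 first-place votes: A 0, B 13, C 7, D 8, E 0, F 0. B and D advance.
Runoff: B is ranked above D on 13 ballots, D above B on 15.

D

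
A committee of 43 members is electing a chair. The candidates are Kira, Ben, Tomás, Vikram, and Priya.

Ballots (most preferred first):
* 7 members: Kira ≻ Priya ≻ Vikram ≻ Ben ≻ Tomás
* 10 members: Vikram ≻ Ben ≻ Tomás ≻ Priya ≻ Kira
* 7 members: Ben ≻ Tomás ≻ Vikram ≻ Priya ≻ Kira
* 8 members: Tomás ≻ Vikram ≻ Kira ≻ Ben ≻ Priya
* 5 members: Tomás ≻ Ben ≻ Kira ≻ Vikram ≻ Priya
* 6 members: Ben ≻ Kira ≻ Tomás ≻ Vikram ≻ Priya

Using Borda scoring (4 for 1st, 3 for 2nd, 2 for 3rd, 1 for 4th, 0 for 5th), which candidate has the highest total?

Ben

Kira: 7×4 + 10×0 + 7×0 + 8×2 + 5×2 + 6×3 = 72
Ben: 7×1 + 10×3 + 7×4 + 8×1 + 5×3 + 6×4 = 112
Tomás: 7×0 + 10×2 + 7×3 + 8×4 + 5×4 + 6×2 = 105
Vikram: 7×2 + 10×4 + 7×2 + 8×3 + 5×1 + 6×1 = 103
Priya: 7×3 + 10×1 + 7×1 + 8×0 + 5×0 + 6×0 = 38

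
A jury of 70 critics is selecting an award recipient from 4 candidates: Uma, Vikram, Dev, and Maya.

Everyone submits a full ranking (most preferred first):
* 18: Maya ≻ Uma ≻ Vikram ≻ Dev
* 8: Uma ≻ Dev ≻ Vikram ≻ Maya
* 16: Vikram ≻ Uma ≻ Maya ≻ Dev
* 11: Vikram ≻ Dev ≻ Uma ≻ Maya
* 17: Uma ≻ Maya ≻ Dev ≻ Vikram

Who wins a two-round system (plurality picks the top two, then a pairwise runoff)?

Uma

Round 1 first-place votes: Uma 25, Vikram 27, Dev 0, Maya 18. Vikram and Uma advance.
Runoff: Vikram is ranked above Uma on 27 ballots, Uma above Vikram on 43.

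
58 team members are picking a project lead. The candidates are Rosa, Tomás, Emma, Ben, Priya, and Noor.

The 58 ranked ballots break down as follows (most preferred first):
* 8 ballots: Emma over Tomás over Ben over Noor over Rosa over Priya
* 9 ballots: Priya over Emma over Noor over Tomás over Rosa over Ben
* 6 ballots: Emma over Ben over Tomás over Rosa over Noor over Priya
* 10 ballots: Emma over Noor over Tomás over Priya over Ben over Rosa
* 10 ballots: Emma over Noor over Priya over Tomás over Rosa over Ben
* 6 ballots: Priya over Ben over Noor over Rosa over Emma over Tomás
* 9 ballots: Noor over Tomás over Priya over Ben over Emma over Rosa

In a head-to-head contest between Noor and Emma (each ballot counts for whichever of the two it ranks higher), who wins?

Emma

Noor is ranked above Emma on 15 ballots; Emma above Noor on 43.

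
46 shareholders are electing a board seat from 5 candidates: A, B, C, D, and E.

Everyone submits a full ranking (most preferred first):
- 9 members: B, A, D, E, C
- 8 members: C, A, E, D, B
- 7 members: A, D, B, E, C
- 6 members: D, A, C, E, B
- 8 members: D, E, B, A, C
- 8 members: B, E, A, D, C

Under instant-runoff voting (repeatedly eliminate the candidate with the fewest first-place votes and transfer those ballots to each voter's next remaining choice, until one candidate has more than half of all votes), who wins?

D

Round 1: A 7, B 17, C 8, D 14, E 0. E eliminated.
Round 2: A 7, B 17, C 8, D 14. A eliminated.
Round 3: B 17, C 8, D 21. C eliminated.
Round 4: B 17, D 29. D has a majority (≥24).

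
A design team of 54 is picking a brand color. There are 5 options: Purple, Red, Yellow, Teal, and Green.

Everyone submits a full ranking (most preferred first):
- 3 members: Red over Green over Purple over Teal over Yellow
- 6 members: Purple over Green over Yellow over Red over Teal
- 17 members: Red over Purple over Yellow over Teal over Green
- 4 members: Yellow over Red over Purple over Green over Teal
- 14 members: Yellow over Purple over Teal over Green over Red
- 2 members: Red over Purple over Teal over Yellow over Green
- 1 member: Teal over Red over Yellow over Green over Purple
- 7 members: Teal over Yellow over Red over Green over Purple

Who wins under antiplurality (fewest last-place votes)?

Yellow

Last-place votes: Purple 8, Red 14, Yellow 3, Teal 10, Green 19.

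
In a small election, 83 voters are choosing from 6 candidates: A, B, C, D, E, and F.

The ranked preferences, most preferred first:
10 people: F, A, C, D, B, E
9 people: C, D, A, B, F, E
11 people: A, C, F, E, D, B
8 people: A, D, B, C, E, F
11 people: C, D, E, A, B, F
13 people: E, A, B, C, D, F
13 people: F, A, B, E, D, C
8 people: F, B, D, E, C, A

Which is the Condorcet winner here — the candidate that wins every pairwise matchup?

A

A vs B: 75–8
A vs C: 55–28
A vs D: 55–28
A vs E: 51–32
A vs F: 52–31
A beats every other candidate.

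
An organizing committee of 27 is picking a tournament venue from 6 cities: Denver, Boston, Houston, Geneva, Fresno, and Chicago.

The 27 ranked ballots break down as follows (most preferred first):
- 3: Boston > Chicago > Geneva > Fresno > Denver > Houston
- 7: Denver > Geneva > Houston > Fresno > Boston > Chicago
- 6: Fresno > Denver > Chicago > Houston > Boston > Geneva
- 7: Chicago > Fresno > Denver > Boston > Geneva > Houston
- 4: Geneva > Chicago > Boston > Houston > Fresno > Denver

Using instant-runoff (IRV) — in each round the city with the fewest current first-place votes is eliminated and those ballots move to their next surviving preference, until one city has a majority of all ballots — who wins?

Chicago

Round 1: Denver 7, Boston 3, Houston 0, Geneva 4, Fresno 6, Chicago 7. Houston eliminated.
Round 2: Denver 7, Boston 3, Geneva 4, Fresno 6, Chicago 7. Boston eliminated.
Round 3: Denver 7, Geneva 4, Fresno 6, Chicago 10. Geneva eliminated.
Round 4: Denver 7, Fresno 6, Chicago 14. Chicago has a majority (≥14).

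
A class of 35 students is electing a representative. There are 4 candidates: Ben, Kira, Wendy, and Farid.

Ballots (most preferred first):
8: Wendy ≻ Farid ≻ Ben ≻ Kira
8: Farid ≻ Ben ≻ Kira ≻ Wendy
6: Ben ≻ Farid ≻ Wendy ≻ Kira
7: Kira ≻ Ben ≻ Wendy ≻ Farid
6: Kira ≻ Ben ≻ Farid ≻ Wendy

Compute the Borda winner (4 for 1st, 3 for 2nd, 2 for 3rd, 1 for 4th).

Ben

Ben: 8×2 + 8×3 + 6×4 + 7×3 + 6×3 = 103
Kira: 8×1 + 8×2 + 6×1 + 7×4 + 6×4 = 82
Wendy: 8×4 + 8×1 + 6×2 + 7×2 + 6×1 = 72
Farid: 8×3 + 8×4 + 6×3 + 7×1 + 6×2 = 93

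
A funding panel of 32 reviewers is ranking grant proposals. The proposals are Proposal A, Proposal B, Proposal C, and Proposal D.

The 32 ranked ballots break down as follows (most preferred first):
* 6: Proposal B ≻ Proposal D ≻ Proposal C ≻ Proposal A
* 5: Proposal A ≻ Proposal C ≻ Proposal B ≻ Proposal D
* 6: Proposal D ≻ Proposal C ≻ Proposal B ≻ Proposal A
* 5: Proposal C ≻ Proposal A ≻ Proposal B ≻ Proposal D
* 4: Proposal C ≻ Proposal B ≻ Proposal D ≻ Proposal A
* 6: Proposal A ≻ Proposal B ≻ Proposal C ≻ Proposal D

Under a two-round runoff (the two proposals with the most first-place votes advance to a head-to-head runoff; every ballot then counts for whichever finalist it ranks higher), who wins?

Round 1 first-place votes: Proposal A 11, Proposal B 6, Proposal C 9, Proposal D 6. Proposal A and Proposal C advance.
Runoff: Proposal A is ranked above Proposal C on 11 ballots, Proposal C above Proposal A on 21.

Proposal C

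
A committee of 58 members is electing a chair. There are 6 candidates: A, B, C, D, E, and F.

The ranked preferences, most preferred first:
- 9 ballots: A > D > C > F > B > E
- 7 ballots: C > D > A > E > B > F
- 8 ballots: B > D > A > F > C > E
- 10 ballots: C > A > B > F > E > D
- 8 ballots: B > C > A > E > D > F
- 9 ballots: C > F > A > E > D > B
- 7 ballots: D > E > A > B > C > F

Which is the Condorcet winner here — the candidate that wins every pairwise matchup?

C

C vs A: 34–24
C vs B: 35–23
C vs D: 34–24
C vs E: 51–7
C vs F: 50–8
C beats every other candidate.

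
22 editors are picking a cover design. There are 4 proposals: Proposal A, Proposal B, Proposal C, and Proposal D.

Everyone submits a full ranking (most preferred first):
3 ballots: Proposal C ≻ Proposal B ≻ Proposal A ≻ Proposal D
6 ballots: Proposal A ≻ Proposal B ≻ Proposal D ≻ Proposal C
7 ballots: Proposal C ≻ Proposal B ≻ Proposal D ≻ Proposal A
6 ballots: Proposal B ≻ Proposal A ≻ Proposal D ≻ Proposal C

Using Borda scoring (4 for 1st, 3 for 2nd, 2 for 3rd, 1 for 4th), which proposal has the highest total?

Proposal B

Proposal A: 3×2 + 6×4 + 7×1 + 6×3 = 55
Proposal B: 3×3 + 6×3 + 7×3 + 6×4 = 72
Proposal C: 3×4 + 6×1 + 7×4 + 6×1 = 52
Proposal D: 3×1 + 6×2 + 7×2 + 6×2 = 41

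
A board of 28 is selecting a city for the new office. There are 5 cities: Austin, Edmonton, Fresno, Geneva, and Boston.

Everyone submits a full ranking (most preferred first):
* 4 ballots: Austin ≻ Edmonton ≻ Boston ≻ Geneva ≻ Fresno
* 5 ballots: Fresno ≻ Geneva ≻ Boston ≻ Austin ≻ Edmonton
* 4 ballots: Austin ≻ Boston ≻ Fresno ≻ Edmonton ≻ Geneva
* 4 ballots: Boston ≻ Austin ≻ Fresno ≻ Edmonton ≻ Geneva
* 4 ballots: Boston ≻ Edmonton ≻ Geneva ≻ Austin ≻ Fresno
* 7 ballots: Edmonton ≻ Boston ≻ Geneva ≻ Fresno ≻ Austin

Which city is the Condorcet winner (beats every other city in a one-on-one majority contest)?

Boston

Boston vs Austin: 20–8
Boston vs Edmonton: 17–11
Boston vs Fresno: 23–5
Boston vs Geneva: 23–5
Boston beats every other city.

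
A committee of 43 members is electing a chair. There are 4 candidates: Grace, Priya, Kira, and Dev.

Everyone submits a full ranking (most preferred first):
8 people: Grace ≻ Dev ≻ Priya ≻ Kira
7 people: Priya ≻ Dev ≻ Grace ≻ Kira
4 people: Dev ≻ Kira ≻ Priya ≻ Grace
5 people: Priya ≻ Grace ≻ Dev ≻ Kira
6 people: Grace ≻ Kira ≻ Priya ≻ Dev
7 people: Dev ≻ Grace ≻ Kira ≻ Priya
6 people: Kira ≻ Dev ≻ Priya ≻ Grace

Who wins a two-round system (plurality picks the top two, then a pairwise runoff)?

Round 1 first-place votes: Grace 14, Priya 12, Kira 6, Dev 11. Grace and Priya advance.
Runoff: Grace is ranked above Priya on 21 ballots, Priya above Grace on 22.

Priya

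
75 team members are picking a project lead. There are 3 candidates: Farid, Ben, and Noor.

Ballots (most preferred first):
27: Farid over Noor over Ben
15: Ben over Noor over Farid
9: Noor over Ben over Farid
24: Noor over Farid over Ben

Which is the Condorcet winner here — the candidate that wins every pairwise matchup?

Noor vs Farid: 48–27
Noor vs Ben: 60–15
Noor beats every other candidate.

Noor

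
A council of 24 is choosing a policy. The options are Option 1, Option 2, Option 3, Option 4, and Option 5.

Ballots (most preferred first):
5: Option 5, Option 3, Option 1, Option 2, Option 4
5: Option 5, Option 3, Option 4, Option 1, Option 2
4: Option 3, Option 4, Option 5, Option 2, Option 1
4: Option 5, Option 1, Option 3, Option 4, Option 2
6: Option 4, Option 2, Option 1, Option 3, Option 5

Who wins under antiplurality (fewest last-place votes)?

Last-place votes: Option 1 4, Option 2 9, Option 3 0, Option 4 5, Option 5 6.

Option 3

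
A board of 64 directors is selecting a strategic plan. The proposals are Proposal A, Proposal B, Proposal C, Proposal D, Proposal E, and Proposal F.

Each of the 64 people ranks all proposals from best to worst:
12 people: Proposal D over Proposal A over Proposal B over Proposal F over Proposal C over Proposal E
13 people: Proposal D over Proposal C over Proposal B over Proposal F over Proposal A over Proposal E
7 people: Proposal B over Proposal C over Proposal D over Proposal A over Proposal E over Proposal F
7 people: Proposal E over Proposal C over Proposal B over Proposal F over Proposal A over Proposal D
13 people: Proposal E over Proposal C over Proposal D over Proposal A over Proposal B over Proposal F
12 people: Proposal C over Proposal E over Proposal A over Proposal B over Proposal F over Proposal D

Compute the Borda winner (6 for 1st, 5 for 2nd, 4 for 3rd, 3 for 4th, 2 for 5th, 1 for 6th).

Proposal C

Proposal A: 12×5 + 13×2 + 7×3 + 7×2 + 13×3 + 12×4 = 208
Proposal B: 12×4 + 13×4 + 7×6 + 7×4 + 13×2 + 12×3 = 232
Proposal C: 12×2 + 13×5 + 7×5 + 7×5 + 13×5 + 12×6 = 296
Proposal D: 12×6 + 13×6 + 7×4 + 7×1 + 13×4 + 12×1 = 249
Proposal E: 12×1 + 13×1 + 7×2 + 7×6 + 13×6 + 12×5 = 219
Proposal F: 12×3 + 13×3 + 7×1 + 7×3 + 13×1 + 12×2 = 140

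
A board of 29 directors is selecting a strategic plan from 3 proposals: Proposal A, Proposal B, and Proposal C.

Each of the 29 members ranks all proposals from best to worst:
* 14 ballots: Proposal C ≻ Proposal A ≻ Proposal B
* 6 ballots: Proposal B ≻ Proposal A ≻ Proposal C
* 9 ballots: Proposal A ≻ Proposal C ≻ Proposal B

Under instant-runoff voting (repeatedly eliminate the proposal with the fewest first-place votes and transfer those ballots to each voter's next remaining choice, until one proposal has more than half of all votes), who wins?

Round 1: Proposal A 9, Proposal B 6, Proposal C 14. Proposal B eliminated.
Round 2: Proposal A 15, Proposal C 14. Proposal A has a majority (≥15).

Proposal A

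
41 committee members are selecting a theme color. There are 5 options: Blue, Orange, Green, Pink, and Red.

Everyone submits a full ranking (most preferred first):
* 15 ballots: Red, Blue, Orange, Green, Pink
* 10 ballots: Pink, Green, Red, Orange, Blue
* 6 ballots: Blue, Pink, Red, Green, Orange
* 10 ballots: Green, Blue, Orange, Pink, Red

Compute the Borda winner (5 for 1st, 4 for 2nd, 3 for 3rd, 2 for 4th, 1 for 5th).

Blue

Blue: 15×4 + 10×1 + 6×5 + 10×4 = 140
Orange: 15×3 + 10×2 + 6×1 + 10×3 = 101
Green: 15×2 + 10×4 + 6×2 + 10×5 = 132
Pink: 15×1 + 10×5 + 6×4 + 10×2 = 109
Red: 15×5 + 10×3 + 6×3 + 10×1 = 133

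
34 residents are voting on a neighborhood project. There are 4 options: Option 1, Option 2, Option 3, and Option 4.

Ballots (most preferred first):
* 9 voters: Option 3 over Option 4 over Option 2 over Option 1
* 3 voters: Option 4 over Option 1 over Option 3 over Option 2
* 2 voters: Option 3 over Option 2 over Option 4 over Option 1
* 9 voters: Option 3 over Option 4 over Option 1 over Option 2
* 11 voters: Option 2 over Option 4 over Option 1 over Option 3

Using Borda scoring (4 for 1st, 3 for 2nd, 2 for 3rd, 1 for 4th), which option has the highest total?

Option 4

Option 1: 9×1 + 3×3 + 2×1 + 9×2 + 11×2 = 60
Option 2: 9×2 + 3×1 + 2×3 + 9×1 + 11×4 = 80
Option 3: 9×4 + 3×2 + 2×4 + 9×4 + 11×1 = 97
Option 4: 9×3 + 3×4 + 2×2 + 9×3 + 11×3 = 103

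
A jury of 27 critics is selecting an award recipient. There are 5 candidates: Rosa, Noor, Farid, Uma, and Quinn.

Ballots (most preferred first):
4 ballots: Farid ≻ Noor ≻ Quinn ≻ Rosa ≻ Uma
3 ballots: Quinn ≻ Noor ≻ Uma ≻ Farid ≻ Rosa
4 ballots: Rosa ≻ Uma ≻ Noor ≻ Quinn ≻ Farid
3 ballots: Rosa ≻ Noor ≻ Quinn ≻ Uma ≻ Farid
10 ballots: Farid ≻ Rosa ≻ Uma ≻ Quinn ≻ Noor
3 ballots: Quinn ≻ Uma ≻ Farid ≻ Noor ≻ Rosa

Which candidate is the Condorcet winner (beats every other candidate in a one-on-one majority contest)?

Farid

Farid vs Rosa: 20–7
Farid vs Noor: 17–10
Farid vs Uma: 14–13
Farid vs Quinn: 14–13
Farid beats every other candidate.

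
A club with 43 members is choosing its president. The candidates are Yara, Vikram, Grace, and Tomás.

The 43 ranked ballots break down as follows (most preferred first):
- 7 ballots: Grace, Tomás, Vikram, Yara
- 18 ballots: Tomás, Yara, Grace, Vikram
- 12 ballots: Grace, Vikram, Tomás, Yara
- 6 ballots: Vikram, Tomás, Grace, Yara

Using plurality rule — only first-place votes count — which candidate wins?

Grace

First-place votes: Yara 0, Vikram 6, Grace 19, Tomás 18.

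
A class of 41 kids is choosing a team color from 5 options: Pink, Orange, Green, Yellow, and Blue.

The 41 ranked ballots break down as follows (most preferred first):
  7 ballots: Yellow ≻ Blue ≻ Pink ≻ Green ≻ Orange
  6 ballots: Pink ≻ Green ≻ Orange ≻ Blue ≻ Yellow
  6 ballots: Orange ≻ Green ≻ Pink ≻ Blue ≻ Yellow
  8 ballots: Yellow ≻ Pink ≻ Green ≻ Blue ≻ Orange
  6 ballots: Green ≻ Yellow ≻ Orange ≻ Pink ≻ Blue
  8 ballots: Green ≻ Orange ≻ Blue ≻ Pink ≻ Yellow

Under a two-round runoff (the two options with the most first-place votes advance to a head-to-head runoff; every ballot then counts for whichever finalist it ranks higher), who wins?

Green

Round 1 first-place votes: Pink 6, Orange 6, Green 14, Yellow 15, Blue 0. Yellow and Green advance.
Runoff: Yellow is ranked above Green on 15 ballots, Green above Yellow on 26.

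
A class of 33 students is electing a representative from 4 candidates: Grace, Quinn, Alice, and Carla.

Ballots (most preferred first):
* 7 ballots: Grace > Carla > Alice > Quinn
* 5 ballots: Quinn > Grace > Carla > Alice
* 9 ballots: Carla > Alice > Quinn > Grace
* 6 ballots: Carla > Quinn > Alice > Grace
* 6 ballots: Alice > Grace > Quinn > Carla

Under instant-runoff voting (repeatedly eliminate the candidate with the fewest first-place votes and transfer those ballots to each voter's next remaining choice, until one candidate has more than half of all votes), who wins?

Round 1: Grace 7, Quinn 5, Alice 6, Carla 15. Quinn eliminated.
Round 2: Grace 12, Alice 6, Carla 15. Alice eliminated.
Round 3: Grace 18, Carla 15. Grace has a majority (≥17).

Grace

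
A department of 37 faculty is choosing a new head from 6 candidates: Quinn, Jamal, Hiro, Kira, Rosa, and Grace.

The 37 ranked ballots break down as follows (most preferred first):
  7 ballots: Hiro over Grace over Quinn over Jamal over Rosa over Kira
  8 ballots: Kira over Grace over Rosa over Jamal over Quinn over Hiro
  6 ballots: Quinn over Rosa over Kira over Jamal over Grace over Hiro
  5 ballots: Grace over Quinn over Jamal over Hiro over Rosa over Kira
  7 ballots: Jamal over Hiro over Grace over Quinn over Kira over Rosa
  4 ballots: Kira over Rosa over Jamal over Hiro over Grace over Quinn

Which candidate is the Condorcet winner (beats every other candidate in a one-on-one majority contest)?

Grace

Grace vs Quinn: 31–6
Grace vs Jamal: 20–17
Grace vs Hiro: 19–18
Grace vs Kira: 19–18
Grace vs Rosa: 27–10
Grace beats every other candidate.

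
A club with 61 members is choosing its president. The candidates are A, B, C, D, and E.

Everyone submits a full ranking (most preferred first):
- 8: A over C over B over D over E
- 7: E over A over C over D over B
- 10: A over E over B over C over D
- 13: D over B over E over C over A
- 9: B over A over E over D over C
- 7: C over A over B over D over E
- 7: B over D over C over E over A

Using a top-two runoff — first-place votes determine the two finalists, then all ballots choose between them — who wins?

A

Round 1 first-place votes: A 18, B 16, C 7, D 13, E 7. A and B advance.
Runoff: A is ranked above B on 32 ballots, B above A on 29.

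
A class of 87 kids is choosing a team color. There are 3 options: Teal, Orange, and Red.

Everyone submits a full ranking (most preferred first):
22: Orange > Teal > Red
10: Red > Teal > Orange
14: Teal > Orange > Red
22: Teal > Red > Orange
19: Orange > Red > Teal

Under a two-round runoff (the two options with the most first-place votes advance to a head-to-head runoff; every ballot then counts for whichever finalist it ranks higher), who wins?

Round 1 first-place votes: Teal 36, Orange 41, Red 10. Orange and Teal advance.
Runoff: Orange is ranked above Teal on 41 ballots, Teal above Orange on 46.

Teal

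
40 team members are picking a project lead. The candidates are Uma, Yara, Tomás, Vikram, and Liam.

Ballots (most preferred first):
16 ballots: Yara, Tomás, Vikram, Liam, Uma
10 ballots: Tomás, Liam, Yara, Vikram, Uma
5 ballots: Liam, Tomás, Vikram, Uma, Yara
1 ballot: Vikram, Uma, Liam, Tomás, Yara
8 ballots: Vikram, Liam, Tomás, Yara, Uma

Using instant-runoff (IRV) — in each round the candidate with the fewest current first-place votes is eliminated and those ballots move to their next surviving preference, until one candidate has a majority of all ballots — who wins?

Round 1: Uma 0, Yara 16, Tomás 10, Vikram 9, Liam 5. Uma eliminated.
Round 2: Yara 16, Tomás 10, Vikram 9, Liam 5. Liam eliminated.
Round 3: Yara 16, Tomás 15, Vikram 9. Vikram eliminated.
Round 4: Yara 16, Tomás 24. Tomás has a majority (≥21).

Tomás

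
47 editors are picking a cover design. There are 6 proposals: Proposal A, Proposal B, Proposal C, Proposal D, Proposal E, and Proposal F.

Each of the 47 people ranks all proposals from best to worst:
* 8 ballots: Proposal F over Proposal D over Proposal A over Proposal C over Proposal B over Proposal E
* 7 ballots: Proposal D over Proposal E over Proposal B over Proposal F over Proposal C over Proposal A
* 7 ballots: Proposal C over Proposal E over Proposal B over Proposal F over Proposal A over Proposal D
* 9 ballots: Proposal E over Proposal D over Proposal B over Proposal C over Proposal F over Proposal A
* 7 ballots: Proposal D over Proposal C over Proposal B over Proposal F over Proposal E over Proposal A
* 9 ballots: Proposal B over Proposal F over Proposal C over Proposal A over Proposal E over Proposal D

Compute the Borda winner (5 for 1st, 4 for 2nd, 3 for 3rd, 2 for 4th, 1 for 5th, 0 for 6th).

Proposal B

Proposal A: 8×3 + 7×0 + 7×1 + 9×0 + 7×0 + 9×2 = 49
Proposal B: 8×1 + 7×3 + 7×3 + 9×3 + 7×3 + 9×5 = 143
Proposal C: 8×2 + 7×1 + 7×5 + 9×2 + 7×4 + 9×3 = 131
Proposal D: 8×4 + 7×5 + 7×0 + 9×4 + 7×5 + 9×0 = 138
Proposal E: 8×0 + 7×4 + 7×4 + 9×5 + 7×1 + 9×1 = 117
Proposal F: 8×5 + 7×2 + 7×2 + 9×1 + 7×2 + 9×4 = 127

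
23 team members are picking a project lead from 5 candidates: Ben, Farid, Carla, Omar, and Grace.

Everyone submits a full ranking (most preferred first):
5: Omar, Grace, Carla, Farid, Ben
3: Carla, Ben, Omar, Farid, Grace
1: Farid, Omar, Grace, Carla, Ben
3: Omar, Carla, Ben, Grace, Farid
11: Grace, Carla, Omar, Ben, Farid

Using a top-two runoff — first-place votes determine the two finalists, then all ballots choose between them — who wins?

Omar

Round 1 first-place votes: Ben 0, Farid 1, Carla 3, Omar 8, Grace 11. Grace and Omar advance.
Runoff: Grace is ranked above Omar on 11 ballots, Omar above Grace on 12.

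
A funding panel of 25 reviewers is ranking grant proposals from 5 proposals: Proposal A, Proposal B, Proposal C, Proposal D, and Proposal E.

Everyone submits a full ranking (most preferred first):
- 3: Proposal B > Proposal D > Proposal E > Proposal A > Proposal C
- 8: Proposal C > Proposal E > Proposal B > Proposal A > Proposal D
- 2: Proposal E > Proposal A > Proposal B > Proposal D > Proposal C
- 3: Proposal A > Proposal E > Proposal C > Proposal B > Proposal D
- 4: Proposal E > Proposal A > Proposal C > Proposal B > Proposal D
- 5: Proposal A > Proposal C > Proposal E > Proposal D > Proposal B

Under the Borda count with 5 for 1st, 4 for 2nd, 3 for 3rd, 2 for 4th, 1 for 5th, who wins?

Proposal E

Proposal A: 3×2 + 8×2 + 2×4 + 3×5 + 4×4 + 5×5 = 86
Proposal B: 3×5 + 8×3 + 2×3 + 3×2 + 4×2 + 5×1 = 64
Proposal C: 3×1 + 8×5 + 2×1 + 3×3 + 4×3 + 5×4 = 86
Proposal D: 3×4 + 8×1 + 2×2 + 3×1 + 4×1 + 5×2 = 41
Proposal E: 3×3 + 8×4 + 2×5 + 3×4 + 4×5 + 5×3 = 98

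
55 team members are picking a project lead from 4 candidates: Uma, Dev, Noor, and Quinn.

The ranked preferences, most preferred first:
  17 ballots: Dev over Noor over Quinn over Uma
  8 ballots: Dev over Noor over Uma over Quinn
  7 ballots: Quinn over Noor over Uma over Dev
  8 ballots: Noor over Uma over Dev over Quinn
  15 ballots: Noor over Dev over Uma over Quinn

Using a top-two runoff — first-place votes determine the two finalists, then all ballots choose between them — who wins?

Round 1 first-place votes: Uma 0, Dev 25, Noor 23, Quinn 7. Dev and Noor advance.
Runoff: Dev is ranked above Noor on 25 ballots, Noor above Dev on 30.

Noor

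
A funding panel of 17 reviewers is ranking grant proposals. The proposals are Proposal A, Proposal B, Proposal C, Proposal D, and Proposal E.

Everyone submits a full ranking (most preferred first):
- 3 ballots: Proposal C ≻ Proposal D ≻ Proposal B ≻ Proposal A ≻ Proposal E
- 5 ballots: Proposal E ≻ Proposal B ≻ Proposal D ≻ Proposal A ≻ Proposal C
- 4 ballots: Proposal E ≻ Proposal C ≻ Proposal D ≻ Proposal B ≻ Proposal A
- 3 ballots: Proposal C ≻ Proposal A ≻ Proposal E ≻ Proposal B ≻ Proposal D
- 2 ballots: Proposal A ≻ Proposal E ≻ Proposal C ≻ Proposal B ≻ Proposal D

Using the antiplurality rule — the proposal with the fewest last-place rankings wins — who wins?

Last-place votes: Proposal A 4, Proposal B 0, Proposal C 5, Proposal D 5, Proposal E 3.

Proposal B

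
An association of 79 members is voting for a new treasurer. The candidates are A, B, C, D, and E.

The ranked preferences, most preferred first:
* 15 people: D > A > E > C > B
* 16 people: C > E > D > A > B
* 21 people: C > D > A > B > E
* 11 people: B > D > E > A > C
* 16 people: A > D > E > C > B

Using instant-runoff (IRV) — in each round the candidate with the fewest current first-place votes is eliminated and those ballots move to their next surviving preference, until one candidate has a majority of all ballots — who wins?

Round 1: A 16, B 11, C 37, D 15, E 0. E eliminated.
Round 2: A 16, B 11, C 37, D 15. B eliminated.
Round 3: A 16, C 37, D 26. A eliminated.
Round 4: C 37, D 42. D has a majority (≥40).

D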